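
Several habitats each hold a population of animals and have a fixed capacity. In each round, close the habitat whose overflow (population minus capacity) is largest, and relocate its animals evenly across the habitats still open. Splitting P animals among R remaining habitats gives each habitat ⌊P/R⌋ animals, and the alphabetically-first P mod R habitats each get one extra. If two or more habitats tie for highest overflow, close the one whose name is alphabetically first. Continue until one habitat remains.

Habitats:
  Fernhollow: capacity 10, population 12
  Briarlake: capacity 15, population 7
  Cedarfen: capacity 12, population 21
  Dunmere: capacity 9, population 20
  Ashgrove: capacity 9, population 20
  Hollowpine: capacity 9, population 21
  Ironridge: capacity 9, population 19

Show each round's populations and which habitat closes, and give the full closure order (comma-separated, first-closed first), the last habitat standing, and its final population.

Closure order: Hollowpine, Ashgrove, Dunmere, Cedarfen, Ironridge, Fernhollow
Last habitat: Briarlake with 120 animals

Round 1: Ashgrove=20 Briarlake=7 Cedarfen=21 Dunmere=20 Fernhollow=12 Hollowpine=21 Ironridge=19 → close Hollowpine (overflow 12)
  21÷6 = 3 each, +1 to first 3
Round 2: Ashgrove=24 Briarlake=11 Cedarfen=25 Dunmere=23 Fernhollow=15 Ironridge=22 → close Ashgrove (overflow 15)
  24÷5 = 4 each, +1 to first 4
Round 3: Briarlake=16 Cedarfen=30 Dunmere=28 Fernhollow=20 Ironridge=26 → close Dunmere (overflow 19)
  28÷4 = 7 each, +1 to first 0
Round 4: Briarlake=23 Cedarfen=37 Fernhollow=27 Ironridge=33 → close Cedarfen (overflow 25)
  37÷3 = 12 each, +1 to first 1
Round 5: Briarlake=36 Fernhollow=39 Ironridge=45 → close Ironridge (overflow 36)
  45÷2 = 22 each, +1 to first 1
Round 6: Briarlake=59 Fernhollow=61 → close Fernhollow (overflow 51)
  61÷1 = 61 each, +1 to first 0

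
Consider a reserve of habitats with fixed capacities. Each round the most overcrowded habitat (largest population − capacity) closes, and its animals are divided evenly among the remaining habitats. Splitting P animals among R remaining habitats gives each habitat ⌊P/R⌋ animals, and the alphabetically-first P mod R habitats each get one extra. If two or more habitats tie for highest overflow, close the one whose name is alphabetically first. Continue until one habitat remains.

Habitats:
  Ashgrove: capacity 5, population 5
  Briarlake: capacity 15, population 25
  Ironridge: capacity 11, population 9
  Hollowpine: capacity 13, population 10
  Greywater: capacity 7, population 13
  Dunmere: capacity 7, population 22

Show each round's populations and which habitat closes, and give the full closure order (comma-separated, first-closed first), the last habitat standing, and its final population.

Round 1: Ashgrove=5 Briarlake=25 Dunmere=22 Greywater=13 Hollowpine=10 Ironridge=9 → close Dunmere (overflow 15)
  22÷5 = 4 each, +1 to first 2
Round 2: Ashgrove=10 Briarlake=30 Greywater=17 Hollowpine=14 Ironridge=13 → close Briarlake (overflow 15)
  30÷4 = 7 each, +1 to first 2
Round 3: Ashgrove=18 Greywater=25 Hollowpine=21 Ironridge=20 → close Greywater (overflow 18)
  25÷3 = 8 each, +1 to first 1
Round 4: Ashgrove=27 Hollowpine=29 Ironridge=28 → close Ashgrove (overflow 22)
  27÷2 = 13 each, +1 to first 1
Round 5: Hollowpine=43 Ironridge=41 → close Hollowpine (overflow 30)
  43÷1 = 43 each, +1 to first 0

Closure order: Dunmere, Briarlake, Greywater, Ashgrove, Hollowpine
Last habitat: Ironridge with 84 animals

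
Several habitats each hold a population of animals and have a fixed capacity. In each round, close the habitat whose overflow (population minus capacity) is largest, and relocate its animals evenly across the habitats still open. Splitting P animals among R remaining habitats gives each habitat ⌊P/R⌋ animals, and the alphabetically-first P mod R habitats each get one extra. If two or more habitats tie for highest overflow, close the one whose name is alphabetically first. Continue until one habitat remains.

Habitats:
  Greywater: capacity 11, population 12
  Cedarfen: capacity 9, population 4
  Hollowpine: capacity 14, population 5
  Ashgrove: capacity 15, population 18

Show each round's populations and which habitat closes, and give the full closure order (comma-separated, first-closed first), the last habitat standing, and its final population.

Closure order: Ashgrove, Greywater, Cedarfen
Last habitat: Hollowpine with 39 animals

Round 1: Ashgrove=18 Cedarfen=4 Greywater=12 Hollowpine=5 → close Ashgrove (overflow 3)
  18÷3 = 6 each, +1 to first 0
Round 2: Cedarfen=10 Greywater=18 Hollowpine=11 → close Greywater (overflow 7)
  18÷2 = 9 each, +1 to first 0
Round 3: Cedarfen=19 Hollowpine=20 → close Cedarfen (overflow 10)
  19÷1 = 19 each, +1 to first 0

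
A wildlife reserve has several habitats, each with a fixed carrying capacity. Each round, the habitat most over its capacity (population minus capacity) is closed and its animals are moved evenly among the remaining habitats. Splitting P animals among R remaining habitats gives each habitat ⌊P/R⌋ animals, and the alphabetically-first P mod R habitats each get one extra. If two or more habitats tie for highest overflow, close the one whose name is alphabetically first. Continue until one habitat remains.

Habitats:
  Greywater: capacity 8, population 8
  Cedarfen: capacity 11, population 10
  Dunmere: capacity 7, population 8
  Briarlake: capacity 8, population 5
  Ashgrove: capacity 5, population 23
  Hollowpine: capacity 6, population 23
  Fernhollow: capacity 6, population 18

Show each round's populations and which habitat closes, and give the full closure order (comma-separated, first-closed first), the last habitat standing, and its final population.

Closure order: Ashgrove, Hollowpine, Fernhollow, Dunmere, Cedarfen, Greywater
Last habitat: Briarlake with 95 animals

Round 1: Ashgrove=23 Briarlake=5 Cedarfen=10 Dunmere=8 Fernhollow=18 Greywater=8 Hollowpine=23 → close Ashgrove (overflow 18)
  23÷6 = 3 each, +1 to first 5
Round 2: Briarlake=9 Cedarfen=14 Dunmere=12 Fernhollow=22 Greywater=12 Hollowpine=26 → close Hollowpine (overflow 20)
  26÷5 = 5 each, +1 to first 1
Round 3: Briarlake=15 Cedarfen=19 Dunmere=17 Fernhollow=27 Greywater=17 → close Fernhollow (overflow 21)
  27÷4 = 6 each, +1 to first 3
Round 4: Briarlake=22 Cedarfen=26 Dunmere=24 Greywater=23 → close Dunmere (overflow 17)
  24÷3 = 8 each, +1 to first 0
Round 5: Briarlake=30 Cedarfen=34 Greywater=31 → close Cedarfen (overflow 23)
  34÷2 = 17 each, +1 to first 0
Round 6: Briarlake=47 Greywater=48 → close Greywater (overflow 40)
  48÷1 = 48 each, +1 to first 0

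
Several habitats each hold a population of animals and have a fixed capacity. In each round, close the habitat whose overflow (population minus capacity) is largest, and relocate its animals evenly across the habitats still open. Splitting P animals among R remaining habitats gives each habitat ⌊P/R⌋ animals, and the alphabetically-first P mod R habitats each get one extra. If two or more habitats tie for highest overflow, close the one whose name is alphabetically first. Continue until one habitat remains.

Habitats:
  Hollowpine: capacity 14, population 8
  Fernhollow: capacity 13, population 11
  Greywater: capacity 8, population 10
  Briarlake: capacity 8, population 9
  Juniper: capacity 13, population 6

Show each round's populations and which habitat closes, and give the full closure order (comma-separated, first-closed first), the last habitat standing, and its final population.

Round 1: Briarlake=9 Fernhollow=11 Greywater=10 Hollowpine=8 Juniper=6 → close Greywater (overflow 2)
  10÷4 = 2 each, +1 to first 2
Round 2: Briarlake=12 Fernhollow=14 Hollowpine=10 Juniper=8 → close Briarlake (overflow 4)
  12÷3 = 4 each, +1 to first 0
Round 3: Fernhollow=18 Hollowpine=14 Juniper=12 → close Fernhollow (overflow 5)
  18÷2 = 9 each, +1 to first 0
Round 4: Hollowpine=23 Juniper=21 → close Hollowpine (overflow 9)
  23÷1 = 23 each, +1 to first 0

Closure order: Greywater, Briarlake, Fernhollow, Hollowpine
Last habitat: Juniper with 44 animals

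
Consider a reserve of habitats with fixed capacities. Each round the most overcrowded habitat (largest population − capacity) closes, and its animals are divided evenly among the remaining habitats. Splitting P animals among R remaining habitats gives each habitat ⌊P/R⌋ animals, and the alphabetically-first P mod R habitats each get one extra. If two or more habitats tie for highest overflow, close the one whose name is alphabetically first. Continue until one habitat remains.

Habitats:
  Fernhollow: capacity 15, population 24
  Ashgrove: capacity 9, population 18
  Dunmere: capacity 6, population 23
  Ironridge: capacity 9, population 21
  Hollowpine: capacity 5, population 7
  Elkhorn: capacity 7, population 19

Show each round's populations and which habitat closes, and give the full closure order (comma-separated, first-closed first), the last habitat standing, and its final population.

Closure order: Dunmere, Elkhorn, Ironridge, Ashgrove, Fernhollow
Last habitat: Hollowpine with 112 animals

Round 1: Ashgrove=18 Dunmere=23 Elkhorn=19 Fernhollow=24 Hollowpine=7 Ironridge=21 → close Dunmere (overflow 17)
  23÷5 = 4 each, +1 to first 3
Round 2: Ashgrove=23 Elkhorn=24 Fernhollow=29 Hollowpine=11 Ironridge=25 → close Elkhorn (overflow 17)
  24÷4 = 6 each, +1 to first 0
Round 3: Ashgrove=29 Fernhollow=35 Hollowpine=17 Ironridge=31 → close Ironridge (overflow 22)
  31÷3 = 10 each, +1 to first 1
Round 4: Ashgrove=40 Fernhollow=45 Hollowpine=27 → close Ashgrove (overflow 31)
  40÷2 = 20 each, +1 to first 0
Round 5: Fernhollow=65 Hollowpine=47 → close Fernhollow (overflow 50)
  65÷1 = 65 each, +1 to first 0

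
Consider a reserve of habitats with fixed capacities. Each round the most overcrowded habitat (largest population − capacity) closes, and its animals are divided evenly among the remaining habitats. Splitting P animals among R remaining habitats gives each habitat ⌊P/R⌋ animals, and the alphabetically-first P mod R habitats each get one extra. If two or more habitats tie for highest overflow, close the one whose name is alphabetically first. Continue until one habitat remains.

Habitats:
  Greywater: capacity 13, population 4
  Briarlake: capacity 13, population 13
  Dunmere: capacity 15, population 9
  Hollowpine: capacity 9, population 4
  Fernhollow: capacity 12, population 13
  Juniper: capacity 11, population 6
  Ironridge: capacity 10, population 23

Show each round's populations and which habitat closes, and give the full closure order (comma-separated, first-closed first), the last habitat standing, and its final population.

Round 1: Briarlake=13 Dunmere=9 Fernhollow=13 Greywater=4 Hollowpine=4 Ironridge=23 Juniper=6 → close Ironridge (overflow 13)
  23÷6 = 3 each, +1 to first 5
Round 2: Briarlake=17 Dunmere=13 Fernhollow=17 Greywater=8 Hollowpine=8 Juniper=9 → close Fernhollow (overflow 5)
  17÷5 = 3 each, +1 to first 2
Round 3: Briarlake=21 Dunmere=17 Greywater=11 Hollowpine=11 Juniper=12 → close Briarlake (overflow 8)
  21÷4 = 5 each, +1 to first 1
Round 4: Dunmere=23 Greywater=16 Hollowpine=16 Juniper=17 → close Dunmere (overflow 8)
  23÷3 = 7 each, +1 to first 2
Round 5: Greywater=24 Hollowpine=24 Juniper=24 → close Hollowpine (overflow 15)
  24÷2 = 12 each, +1 to first 0
Round 6: Greywater=36 Juniper=36 → close Juniper (overflow 25)
  36÷1 = 36 each, +1 to first 0

Closure order: Ironridge, Fernhollow, Briarlake, Dunmere, Hollowpine, Juniper
Last habitat: Greywater with 72 animals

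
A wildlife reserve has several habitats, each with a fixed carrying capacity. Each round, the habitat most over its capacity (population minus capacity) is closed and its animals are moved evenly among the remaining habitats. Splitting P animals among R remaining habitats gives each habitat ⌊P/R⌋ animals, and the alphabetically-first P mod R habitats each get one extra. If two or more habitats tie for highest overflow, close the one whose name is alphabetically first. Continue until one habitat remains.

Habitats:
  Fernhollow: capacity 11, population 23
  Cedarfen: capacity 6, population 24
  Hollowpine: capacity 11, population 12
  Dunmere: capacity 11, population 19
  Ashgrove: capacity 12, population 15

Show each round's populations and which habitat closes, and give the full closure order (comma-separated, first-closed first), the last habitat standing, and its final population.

Closure order: Cedarfen, Fernhollow, Dunmere, Ashgrove
Last habitat: Hollowpine with 93 animals

Round 1: Ashgrove=15 Cedarfen=24 Dunmere=19 Fernhollow=23 Hollowpine=12 → close Cedarfen (overflow 18)
  24÷4 = 6 each, +1 to first 0
Round 2: Ashgrove=21 Dunmere=25 Fernhollow=29 Hollowpine=18 → close Fernhollow (overflow 18)
  29÷3 = 9 each, +1 to first 2
Round 3: Ashgrove=31 Dunmere=35 Hollowpine=27 → close Dunmere (overflow 24)
  35÷2 = 17 each, +1 to first 1
Round 4: Ashgrove=49 Hollowpine=44 → close Ashgrove (overflow 37)
  49÷1 = 49 each, +1 to first 0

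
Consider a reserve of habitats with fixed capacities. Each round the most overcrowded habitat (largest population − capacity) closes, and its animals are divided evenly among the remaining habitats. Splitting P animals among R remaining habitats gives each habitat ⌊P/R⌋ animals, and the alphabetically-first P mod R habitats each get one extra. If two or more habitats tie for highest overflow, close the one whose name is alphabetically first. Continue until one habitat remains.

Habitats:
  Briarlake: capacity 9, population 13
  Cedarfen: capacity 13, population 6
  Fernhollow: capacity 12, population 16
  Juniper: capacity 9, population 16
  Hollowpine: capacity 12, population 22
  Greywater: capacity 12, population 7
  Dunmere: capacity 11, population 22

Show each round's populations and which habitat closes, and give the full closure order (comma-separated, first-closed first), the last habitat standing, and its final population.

Round 1: Briarlake=13 Cedarfen=6 Dunmere=22 Fernhollow=16 Greywater=7 Hollowpine=22 Juniper=16 → close Dunmere (overflow 11)
  22÷6 = 3 each, +1 to first 4
Round 2: Briarlake=17 Cedarfen=10 Fernhollow=20 Greywater=11 Hollowpine=25 Juniper=19 → close Hollowpine (overflow 13)
  25÷5 = 5 each, +1 to first 0
Round 3: Briarlake=22 Cedarfen=15 Fernhollow=25 Greywater=16 Juniper=24 → close Juniper (overflow 15)
  24÷4 = 6 each, +1 to first 0
Round 4: Briarlake=28 Cedarfen=21 Fernhollow=31 Greywater=22 → close Briarlake (overflow 19)
  28÷3 = 9 each, +1 to first 1
Round 5: Cedarfen=31 Fernhollow=40 Greywater=31 → close Fernhollow (overflow 28)
  40÷2 = 20 each, +1 to first 0
Round 6: Cedarfen=51 Greywater=51 → close Greywater (overflow 39)
  51÷1 = 51 each, +1 to first 0

Closure order: Dunmere, Hollowpine, Juniper, Briarlake, Fernhollow, Greywater
Last habitat: Cedarfen with 102 animals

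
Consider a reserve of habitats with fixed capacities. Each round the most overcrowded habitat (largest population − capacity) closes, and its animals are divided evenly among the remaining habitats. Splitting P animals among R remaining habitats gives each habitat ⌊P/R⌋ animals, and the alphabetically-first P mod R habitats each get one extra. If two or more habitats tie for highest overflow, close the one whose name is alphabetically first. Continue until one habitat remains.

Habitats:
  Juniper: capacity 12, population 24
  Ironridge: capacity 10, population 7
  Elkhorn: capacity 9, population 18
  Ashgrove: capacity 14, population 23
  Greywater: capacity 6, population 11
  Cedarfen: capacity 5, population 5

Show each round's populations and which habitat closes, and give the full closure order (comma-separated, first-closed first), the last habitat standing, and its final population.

Closure order: Juniper, Ashgrove, Elkhorn, Greywater, Cedarfen
Last habitat: Ironridge with 88 animals

Round 1: Ashgrove=23 Cedarfen=5 Elkhorn=18 Greywater=11 Ironridge=7 Juniper=24 → close Juniper (overflow 12)
  24÷5 = 4 each, +1 to first 4
Round 2: Ashgrove=28 Cedarfen=10 Elkhorn=23 Greywater=16 Ironridge=11 → close Ashgrove (overflow 14)
  28÷4 = 7 each, +1 to first 0
Round 3: Cedarfen=17 Elkhorn=30 Greywater=23 Ironridge=18 → close Elkhorn (overflow 21)
  30÷3 = 10 each, +1 to first 0
Round 4: Cedarfen=27 Greywater=33 Ironridge=28 → close Greywater (overflow 27)
  33÷2 = 16 each, +1 to first 1
Round 5: Cedarfen=44 Ironridge=44 → close Cedarfen (overflow 39)
  44÷1 = 44 each, +1 to first 0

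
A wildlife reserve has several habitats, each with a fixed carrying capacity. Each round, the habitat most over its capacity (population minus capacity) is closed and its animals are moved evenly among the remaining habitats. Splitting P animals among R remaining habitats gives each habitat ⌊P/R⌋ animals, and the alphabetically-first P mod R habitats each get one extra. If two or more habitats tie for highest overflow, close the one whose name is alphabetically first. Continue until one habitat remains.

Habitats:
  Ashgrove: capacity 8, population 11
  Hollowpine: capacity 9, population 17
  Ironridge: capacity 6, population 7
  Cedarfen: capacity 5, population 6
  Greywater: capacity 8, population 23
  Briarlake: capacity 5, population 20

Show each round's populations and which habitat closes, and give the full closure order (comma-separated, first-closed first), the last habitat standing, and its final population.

Round 1: Ashgrove=11 Briarlake=20 Cedarfen=6 Greywater=23 Hollowpine=17 Ironridge=7 → close Briarlake (overflow 15)
  20÷5 = 4 each, +1 to first 0
Round 2: Ashgrove=15 Cedarfen=10 Greywater=27 Hollowpine=21 Ironridge=11 → close Greywater (overflow 19)
  27÷4 = 6 each, +1 to first 3
Round 3: Ashgrove=22 Cedarfen=17 Hollowpine=28 Ironridge=17 → close Hollowpine (overflow 19)
  28÷3 = 9 each, +1 to first 1
Round 4: Ashgrove=32 Cedarfen=26 Ironridge=26 → close Ashgrove (overflow 24)
  32÷2 = 16 each, +1 to first 0
Round 5: Cedarfen=42 Ironridge=42 → close Cedarfen (overflow 37)
  42÷1 = 42 each, +1 to first 0

Closure order: Briarlake, Greywater, Hollowpine, Ashgrove, Cedarfen
Last habitat: Ironridge with 84 animals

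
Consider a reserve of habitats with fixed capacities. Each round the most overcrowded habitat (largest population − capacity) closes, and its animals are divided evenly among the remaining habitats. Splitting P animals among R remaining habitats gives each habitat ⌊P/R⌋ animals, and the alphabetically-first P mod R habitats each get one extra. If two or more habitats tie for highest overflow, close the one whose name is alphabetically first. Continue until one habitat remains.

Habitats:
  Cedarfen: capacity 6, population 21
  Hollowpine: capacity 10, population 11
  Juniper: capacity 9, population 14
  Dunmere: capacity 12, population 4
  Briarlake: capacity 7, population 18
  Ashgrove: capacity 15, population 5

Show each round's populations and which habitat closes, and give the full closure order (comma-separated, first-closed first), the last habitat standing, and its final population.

Round 1: Ashgrove=5 Briarlake=18 Cedarfen=21 Dunmere=4 Hollowpine=11 Juniper=14 → close Cedarfen (overflow 15)
  21÷5 = 4 each, +1 to first 1
Round 2: Ashgrove=10 Briarlake=22 Dunmere=8 Hollowpine=15 Juniper=18 → close Briarlake (overflow 15)
  22÷4 = 5 each, +1 to first 2
Round 3: Ashgrove=16 Dunmere=14 Hollowpine=20 Juniper=23 → close Juniper (overflow 14)
  23÷3 = 7 each, +1 to first 2
Round 4: Ashgrove=24 Dunmere=22 Hollowpine=27 → close Hollowpine (overflow 17)
  27÷2 = 13 each, +1 to first 1
Round 5: Ashgrove=38 Dunmere=35 → close Ashgrove (overflow 23)
  38÷1 = 38 each, +1 to first 0

Closure order: Cedarfen, Briarlake, Juniper, Hollowpine, Ashgrove
Last habitat: Dunmere with 73 animals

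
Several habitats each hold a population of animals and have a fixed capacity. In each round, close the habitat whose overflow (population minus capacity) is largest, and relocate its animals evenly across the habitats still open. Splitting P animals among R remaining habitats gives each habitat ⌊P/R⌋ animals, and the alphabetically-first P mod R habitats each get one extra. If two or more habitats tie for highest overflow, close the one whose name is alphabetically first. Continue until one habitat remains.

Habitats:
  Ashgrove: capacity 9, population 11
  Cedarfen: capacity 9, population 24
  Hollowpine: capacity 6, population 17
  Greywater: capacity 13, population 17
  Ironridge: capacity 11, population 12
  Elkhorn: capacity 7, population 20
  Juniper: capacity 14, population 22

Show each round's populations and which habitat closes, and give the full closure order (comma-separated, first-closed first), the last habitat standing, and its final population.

Round 1: Ashgrove=11 Cedarfen=24 Elkhorn=20 Greywater=17 Hollowpine=17 Ironridge=12 Juniper=22 → close Cedarfen (overflow 15)
  24÷6 = 4 each, +1 to first 0
Round 2: Ashgrove=15 Elkhorn=24 Greywater=21 Hollowpine=21 Ironridge=16 Juniper=26 → close Elkhorn (overflow 17)
  24÷5 = 4 each, +1 to first 4
Round 3: Ashgrove=20 Greywater=26 Hollowpine=26 Ironridge=21 Juniper=30 → close Hollowpine (overflow 20)
  26÷4 = 6 each, +1 to first 2
Round 4: Ashgrove=27 Greywater=33 Ironridge=27 Juniper=36 → close Juniper (overflow 22)
  36÷3 = 12 each, +1 to first 0
Round 5: Ashgrove=39 Greywater=45 Ironridge=39 → close Greywater (overflow 32)
  45÷2 = 22 each, +1 to first 1
Round 6: Ashgrove=62 Ironridge=61 → close Ashgrove (overflow 53)
  62÷1 = 62 each, +1 to first 0

Closure order: Cedarfen, Elkhorn, Hollowpine, Juniper, Greywater, Ashgrove
Last habitat: Ironridge with 123 animals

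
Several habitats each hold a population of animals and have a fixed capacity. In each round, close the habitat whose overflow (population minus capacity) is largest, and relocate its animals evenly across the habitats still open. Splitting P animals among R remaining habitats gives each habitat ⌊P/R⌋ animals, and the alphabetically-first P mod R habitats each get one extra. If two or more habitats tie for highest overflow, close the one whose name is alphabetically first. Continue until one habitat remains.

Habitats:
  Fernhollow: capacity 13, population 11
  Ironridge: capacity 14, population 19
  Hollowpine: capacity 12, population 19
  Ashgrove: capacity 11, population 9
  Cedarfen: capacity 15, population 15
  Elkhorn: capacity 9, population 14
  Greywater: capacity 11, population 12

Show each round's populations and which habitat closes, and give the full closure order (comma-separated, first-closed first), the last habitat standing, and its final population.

Round 1: Ashgrove=9 Cedarfen=15 Elkhorn=14 Fernhollow=11 Greywater=12 Hollowpine=19 Ironridge=19 → close Hollowpine (overflow 7)
  19÷6 = 3 each, +1 to first 1
Round 2: Ashgrove=13 Cedarfen=18 Elkhorn=17 Fernhollow=14 Greywater=15 Ironridge=22 → close Elkhorn (overflow 8)
  17÷5 = 3 each, +1 to first 2
Round 3: Ashgrove=17 Cedarfen=22 Fernhollow=17 Greywater=18 Ironridge=25 → close Ironridge (overflow 11)
  25÷4 = 6 each, +1 to first 1
Round 4: Ashgrove=24 Cedarfen=28 Fernhollow=23 Greywater=24 → close Ashgrove (overflow 13)
  24÷3 = 8 each, +1 to first 0
Round 5: Cedarfen=36 Fernhollow=31 Greywater=32 → close Cedarfen (overflow 21)
  36÷2 = 18 each, +1 to first 0
Round 6: Fernhollow=49 Greywater=50 → close Greywater (overflow 39)
  50÷1 = 50 each, +1 to first 0

Closure order: Hollowpine, Elkhorn, Ironridge, Ashgrove, Cedarfen, Greywater
Last habitat: Fernhollow with 99 animals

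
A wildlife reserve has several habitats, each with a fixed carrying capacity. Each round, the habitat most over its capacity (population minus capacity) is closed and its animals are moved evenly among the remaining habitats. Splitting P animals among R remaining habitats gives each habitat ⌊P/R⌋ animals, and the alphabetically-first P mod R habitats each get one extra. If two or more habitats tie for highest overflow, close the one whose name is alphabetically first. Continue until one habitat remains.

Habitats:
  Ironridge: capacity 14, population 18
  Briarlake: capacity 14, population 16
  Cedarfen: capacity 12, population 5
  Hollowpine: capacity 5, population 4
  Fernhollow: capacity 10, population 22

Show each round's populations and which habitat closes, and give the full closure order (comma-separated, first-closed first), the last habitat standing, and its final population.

Closure order: Fernhollow, Ironridge, Briarlake, Hollowpine
Last habitat: Cedarfen with 65 animals

Round 1: Briarlake=16 Cedarfen=5 Fernhollow=22 Hollowpine=4 Ironridge=18 → close Fernhollow (overflow 12)
  22÷4 = 5 each, +1 to first 2
Round 2: Briarlake=22 Cedarfen=11 Hollowpine=9 Ironridge=23 → close Ironridge (overflow 9)
  23÷3 = 7 each, +1 to first 2
Round 3: Briarlake=30 Cedarfen=19 Hollowpine=16 → close Briarlake (overflow 16)
  30÷2 = 15 each, +1 to first 0
Round 4: Cedarfen=34 Hollowpine=31 → close Hollowpine (overflow 26)
  31÷1 = 31 each, +1 to first 0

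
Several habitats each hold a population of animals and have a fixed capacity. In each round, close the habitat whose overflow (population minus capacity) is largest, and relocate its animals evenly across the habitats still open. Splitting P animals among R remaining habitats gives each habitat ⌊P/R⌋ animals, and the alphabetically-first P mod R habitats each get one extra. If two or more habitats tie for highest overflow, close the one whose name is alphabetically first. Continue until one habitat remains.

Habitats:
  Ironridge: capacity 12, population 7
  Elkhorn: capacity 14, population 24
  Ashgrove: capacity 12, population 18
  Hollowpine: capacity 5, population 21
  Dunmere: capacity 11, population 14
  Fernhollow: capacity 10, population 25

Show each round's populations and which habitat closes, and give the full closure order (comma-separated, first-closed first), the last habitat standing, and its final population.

Closure order: Hollowpine, Fernhollow, Elkhorn, Ashgrove, Dunmere
Last habitat: Ironridge with 109 animals

Round 1: Ashgrove=18 Dunmere=14 Elkhorn=24 Fernhollow=25 Hollowpine=21 Ironridge=7 → close Hollowpine (overflow 16)
  21÷5 = 4 each, +1 to first 1
Round 2: Ashgrove=23 Dunmere=18 Elkhorn=28 Fernhollow=29 Ironridge=11 → close Fernhollow (overflow 19)
  29÷4 = 7 each, +1 to first 1
Round 3: Ashgrove=31 Dunmere=25 Elkhorn=35 Ironridge=18 → close Elkhorn (overflow 21)
  35÷3 = 11 each, +1 to first 2
Round 4: Ashgrove=43 Dunmere=37 Ironridge=29 → close Ashgrove (overflow 31)
  43÷2 = 21 each, +1 to first 1
Round 5: Dunmere=59 Ironridge=50 → close Dunmere (overflow 48)
  59÷1 = 59 each, +1 to first 0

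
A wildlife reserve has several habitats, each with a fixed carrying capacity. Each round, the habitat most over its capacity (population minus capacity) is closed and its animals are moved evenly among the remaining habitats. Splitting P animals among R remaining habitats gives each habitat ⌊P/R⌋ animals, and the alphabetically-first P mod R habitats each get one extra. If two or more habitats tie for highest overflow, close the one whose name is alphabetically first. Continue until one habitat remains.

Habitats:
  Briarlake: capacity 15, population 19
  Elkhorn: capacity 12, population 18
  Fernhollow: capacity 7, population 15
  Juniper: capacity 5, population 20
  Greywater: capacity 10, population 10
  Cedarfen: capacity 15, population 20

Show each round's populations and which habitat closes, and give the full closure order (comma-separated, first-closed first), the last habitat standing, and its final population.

Round 1: Briarlake=19 Cedarfen=20 Elkhorn=18 Fernhollow=15 Greywater=10 Juniper=20 → close Juniper (overflow 15)
  20÷5 = 4 each, +1 to first 0
Round 2: Briarlake=23 Cedarfen=24 Elkhorn=22 Fernhollow=19 Greywater=14 → close Fernhollow (overflow 12)
  19÷4 = 4 each, +1 to first 3
Round 3: Briarlake=28 Cedarfen=29 Elkhorn=27 Greywater=18 → close Elkhorn (overflow 15)
  27÷3 = 9 each, +1 to first 0
Round 4: Briarlake=37 Cedarfen=38 Greywater=27 → close Cedarfen (overflow 23)
  38÷2 = 19 each, +1 to first 0
Round 5: Briarlake=56 Greywater=46 → close Briarlake (overflow 41)
  56÷1 = 56 each, +1 to first 0

Closure order: Juniper, Fernhollow, Elkhorn, Cedarfen, Briarlake
Last habitat: Greywater with 102 animals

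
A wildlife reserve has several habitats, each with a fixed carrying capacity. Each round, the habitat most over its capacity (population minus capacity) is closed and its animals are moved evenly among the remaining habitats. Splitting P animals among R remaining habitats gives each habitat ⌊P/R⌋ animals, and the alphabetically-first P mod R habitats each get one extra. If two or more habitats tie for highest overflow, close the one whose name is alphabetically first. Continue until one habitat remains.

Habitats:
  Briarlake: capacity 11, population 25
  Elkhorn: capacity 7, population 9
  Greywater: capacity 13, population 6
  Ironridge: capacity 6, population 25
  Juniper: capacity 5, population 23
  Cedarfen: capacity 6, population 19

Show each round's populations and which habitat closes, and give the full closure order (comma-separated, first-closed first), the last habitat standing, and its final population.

Closure order: Ironridge, Juniper, Briarlake, Cedarfen, Elkhorn
Last habitat: Greywater with 107 animals

Round 1: Briarlake=25 Cedarfen=19 Elkhorn=9 Greywater=6 Ironridge=25 Juniper=23 → close Ironridge (overflow 19)
  25÷5 = 5 each, +1 to first 0
Round 2: Briarlake=30 Cedarfen=24 Elkhorn=14 Greywater=11 Juniper=28 → close Juniper (overflow 23)
  28÷4 = 7 each, +1 to first 0
Round 3: Briarlake=37 Cedarfen=31 Elkhorn=21 Greywater=18 → close Briarlake (overflow 26)
  37÷3 = 12 each, +1 to first 1
Round 4: Cedarfen=44 Elkhorn=33 Greywater=30 → close Cedarfen (overflow 38)
  44÷2 = 22 each, +1 to first 0
Round 5: Elkhorn=55 Greywater=52 → close Elkhorn (overflow 48)
  55÷1 = 55 each, +1 to first 0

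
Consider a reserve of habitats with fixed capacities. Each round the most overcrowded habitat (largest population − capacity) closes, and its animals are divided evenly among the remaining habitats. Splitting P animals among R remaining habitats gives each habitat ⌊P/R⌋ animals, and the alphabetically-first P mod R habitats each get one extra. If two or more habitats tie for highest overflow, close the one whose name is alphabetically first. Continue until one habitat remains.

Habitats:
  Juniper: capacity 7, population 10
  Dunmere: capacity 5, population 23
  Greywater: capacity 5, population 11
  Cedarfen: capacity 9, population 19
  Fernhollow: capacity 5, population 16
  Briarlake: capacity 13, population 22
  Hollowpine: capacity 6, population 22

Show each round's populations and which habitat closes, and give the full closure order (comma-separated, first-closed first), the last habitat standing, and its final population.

Closure order: Dunmere, Hollowpine, Fernhollow, Briarlake, Cedarfen, Greywater
Last habitat: Juniper with 123 animals

Round 1: Briarlake=22 Cedarfen=19 Dunmere=23 Fernhollow=16 Greywater=11 Hollowpine=22 Juniper=10 → close Dunmere (overflow 18)
  23÷6 = 3 each, +1 to first 5
Round 2: Briarlake=26 Cedarfen=23 Fernhollow=20 Greywater=15 Hollowpine=26 Juniper=13 → close Hollowpine (overflow 20)
  26÷5 = 5 each, +1 to first 1
Round 3: Briarlake=32 Cedarfen=28 Fernhollow=25 Greywater=20 Juniper=18 → close Fernhollow (overflow 20)
  25÷4 = 6 each, +1 to first 1
Round 4: Briarlake=39 Cedarfen=34 Greywater=26 Juniper=24 → close Briarlake (overflow 26)
  39÷3 = 13 each, +1 to first 0
Round 5: Cedarfen=47 Greywater=39 Juniper=37 → close Cedarfen (overflow 38)
  47÷2 = 23 each, +1 to first 1
Round 6: Greywater=63 Juniper=60 → close Greywater (overflow 58)
  63÷1 = 63 each, +1 to first 0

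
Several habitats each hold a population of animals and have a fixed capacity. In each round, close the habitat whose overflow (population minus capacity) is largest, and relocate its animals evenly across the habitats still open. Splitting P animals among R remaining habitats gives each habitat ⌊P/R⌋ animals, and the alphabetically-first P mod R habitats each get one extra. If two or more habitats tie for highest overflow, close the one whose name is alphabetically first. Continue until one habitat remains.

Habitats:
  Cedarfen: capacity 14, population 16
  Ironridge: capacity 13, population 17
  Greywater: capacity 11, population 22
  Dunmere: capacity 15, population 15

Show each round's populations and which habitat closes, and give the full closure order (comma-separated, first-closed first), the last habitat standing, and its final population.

Round 1: Cedarfen=16 Dunmere=15 Greywater=22 Ironridge=17 → close Greywater (overflow 11)
  22÷3 = 7 each, +1 to first 1
Round 2: Cedarfen=24 Dunmere=22 Ironridge=24 → close Ironridge (overflow 11)
  24÷2 = 12 each, +1 to first 0
Round 3: Cedarfen=36 Dunmere=34 → close Cedarfen (overflow 22)
  36÷1 = 36 each, +1 to first 0

Closure order: Greywater, Ironridge, Cedarfen
Last habitat: Dunmere with 70 animals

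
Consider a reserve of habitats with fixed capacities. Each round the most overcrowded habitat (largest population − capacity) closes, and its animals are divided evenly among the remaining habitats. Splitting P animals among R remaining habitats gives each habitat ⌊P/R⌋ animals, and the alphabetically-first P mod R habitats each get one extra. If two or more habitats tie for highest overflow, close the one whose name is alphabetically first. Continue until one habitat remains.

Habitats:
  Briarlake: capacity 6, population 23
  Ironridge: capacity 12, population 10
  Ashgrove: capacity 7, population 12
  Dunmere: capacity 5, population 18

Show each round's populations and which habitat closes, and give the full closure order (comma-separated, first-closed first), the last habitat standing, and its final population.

Closure order: Briarlake, Dunmere, Ashgrove
Last habitat: Ironridge with 63 animals

Round 1: Ashgrove=12 Briarlake=23 Dunmere=18 Ironridge=10 → close Briarlake (overflow 17)
  23÷3 = 7 each, +1 to first 2
Round 2: Ashgrove=20 Dunmere=26 Ironridge=17 → close Dunmere (overflow 21)
  26÷2 = 13 each, +1 to first 0
Round 3: Ashgrove=33 Ironridge=30 → close Ashgrove (overflow 26)
  33÷1 = 33 each, +1 to first 0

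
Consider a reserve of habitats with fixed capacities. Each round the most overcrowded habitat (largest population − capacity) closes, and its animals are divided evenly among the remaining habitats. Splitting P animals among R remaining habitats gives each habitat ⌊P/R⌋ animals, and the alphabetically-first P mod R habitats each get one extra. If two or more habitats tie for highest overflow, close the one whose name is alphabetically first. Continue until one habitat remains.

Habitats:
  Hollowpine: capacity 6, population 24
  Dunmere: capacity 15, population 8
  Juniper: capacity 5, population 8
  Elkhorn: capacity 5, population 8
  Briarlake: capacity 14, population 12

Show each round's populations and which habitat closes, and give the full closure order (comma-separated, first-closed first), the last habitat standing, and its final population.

Round 1: Briarlake=12 Dunmere=8 Elkhorn=8 Hollowpine=24 Juniper=8 → close Hollowpine (overflow 18)
  24÷4 = 6 each, +1 to first 0
Round 2: Briarlake=18 Dunmere=14 Elkhorn=14 Juniper=14 → close Elkhorn (overflow 9)
  14÷3 = 4 each, +1 to first 2
Round 3: Briarlake=23 Dunmere=19 Juniper=18 → close Juniper (overflow 13)
  18÷2 = 9 each, +1 to first 0
Round 4: Briarlake=32 Dunmere=28 → close Briarlake (overflow 18)
  32÷1 = 32 each, +1 to first 0

Closure order: Hollowpine, Elkhorn, Juniper, Briarlake
Last habitat: Dunmere with 60 animals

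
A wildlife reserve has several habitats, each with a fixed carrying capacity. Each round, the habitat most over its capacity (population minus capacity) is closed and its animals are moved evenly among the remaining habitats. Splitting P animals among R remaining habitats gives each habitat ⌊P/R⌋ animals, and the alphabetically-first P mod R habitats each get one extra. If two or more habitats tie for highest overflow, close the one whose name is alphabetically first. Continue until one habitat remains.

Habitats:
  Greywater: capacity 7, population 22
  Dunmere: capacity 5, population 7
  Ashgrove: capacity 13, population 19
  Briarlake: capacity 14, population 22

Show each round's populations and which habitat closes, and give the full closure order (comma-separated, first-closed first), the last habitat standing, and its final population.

Closure order: Greywater, Briarlake, Ashgrove
Last habitat: Dunmere with 70 animals

Round 1: Ashgrove=19 Briarlake=22 Dunmere=7 Greywater=22 → close Greywater (overflow 15)
  22÷3 = 7 each, +1 to first 1
Round 2: Ashgrove=27 Briarlake=29 Dunmere=14 → close Briarlake (overflow 15)
  29÷2 = 14 each, +1 to first 1
Round 3: Ashgrove=42 Dunmere=28 → close Ashgrove (overflow 29)
  42÷1 = 42 each, +1 to first 0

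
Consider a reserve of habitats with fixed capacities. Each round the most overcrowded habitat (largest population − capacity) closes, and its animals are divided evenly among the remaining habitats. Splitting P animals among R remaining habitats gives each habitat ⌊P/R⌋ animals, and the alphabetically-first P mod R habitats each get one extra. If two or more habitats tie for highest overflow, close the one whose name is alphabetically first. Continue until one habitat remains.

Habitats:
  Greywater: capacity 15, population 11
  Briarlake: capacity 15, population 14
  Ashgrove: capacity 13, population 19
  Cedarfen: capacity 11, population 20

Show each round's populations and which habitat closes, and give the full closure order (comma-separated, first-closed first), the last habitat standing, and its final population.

Round 1: Ashgrove=19 Briarlake=14 Cedarfen=20 Greywater=11 → close Cedarfen (overflow 9)
  20÷3 = 6 each, +1 to first 2
Round 2: Ashgrove=26 Briarlake=21 Greywater=17 → close Ashgrove (overflow 13)
  26÷2 = 13 each, +1 to first 0
Round 3: Briarlake=34 Greywater=30 → close Briarlake (overflow 19)
  34÷1 = 34 each, +1 to first 0

Closure order: Cedarfen, Ashgrove, Briarlake
Last habitat: Greywater with 64 animals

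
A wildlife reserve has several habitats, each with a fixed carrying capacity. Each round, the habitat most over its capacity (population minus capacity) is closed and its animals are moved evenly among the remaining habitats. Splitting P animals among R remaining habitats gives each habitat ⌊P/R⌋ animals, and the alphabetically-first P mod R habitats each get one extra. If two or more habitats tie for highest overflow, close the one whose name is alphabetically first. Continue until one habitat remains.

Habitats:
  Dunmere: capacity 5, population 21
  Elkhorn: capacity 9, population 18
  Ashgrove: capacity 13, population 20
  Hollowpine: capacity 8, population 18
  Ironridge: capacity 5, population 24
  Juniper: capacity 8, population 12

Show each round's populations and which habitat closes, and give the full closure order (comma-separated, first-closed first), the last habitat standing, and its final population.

Round 1: Ashgrove=20 Dunmere=21 Elkhorn=18 Hollowpine=18 Ironridge=24 Juniper=12 → close Ironridge (overflow 19)
  24÷5 = 4 each, +1 to first 4
Round 2: Ashgrove=25 Dunmere=26 Elkhorn=23 Hollowpine=23 Juniper=16 → close Dunmere (overflow 21)
  26÷4 = 6 each, +1 to first 2
Round 3: Ashgrove=32 Elkhorn=30 Hollowpine=29 Juniper=22 → close Elkhorn (overflow 21)
  30÷3 = 10 each, +1 to first 0
Round 4: Ashgrove=42 Hollowpine=39 Juniper=32 → close Hollowpine (overflow 31)
  39÷2 = 19 each, +1 to first 1
Round 5: Ashgrove=62 Juniper=51 → close Ashgrove (overflow 49)
  62÷1 = 62 each, +1 to first 0

Closure order: Ironridge, Dunmere, Elkhorn, Hollowpine, Ashgrove
Last habitat: Juniper with 113 animals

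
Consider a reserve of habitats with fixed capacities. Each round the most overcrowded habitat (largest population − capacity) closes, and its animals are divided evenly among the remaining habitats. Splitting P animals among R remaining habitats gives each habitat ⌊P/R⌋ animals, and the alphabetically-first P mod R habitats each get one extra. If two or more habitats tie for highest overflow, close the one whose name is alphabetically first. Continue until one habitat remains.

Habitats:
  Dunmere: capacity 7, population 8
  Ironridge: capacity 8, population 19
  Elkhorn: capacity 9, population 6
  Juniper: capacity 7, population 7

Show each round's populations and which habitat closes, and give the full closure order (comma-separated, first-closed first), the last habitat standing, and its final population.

Round 1: Dunmere=8 Elkhorn=6 Ironridge=19 Juniper=7 → close Ironridge (overflow 11)
  19÷3 = 6 each, +1 to first 1
Round 2: Dunmere=15 Elkhorn=12 Juniper=13 → close Dunmere (overflow 8)
  15÷2 = 7 each, +1 to first 1
Round 3: Elkhorn=20 Juniper=20 → close Juniper (overflow 13)
  20÷1 = 20 each, +1 to first 0

Closure order: Ironridge, Dunmere, Juniper
Last habitat: Elkhorn with 40 animals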